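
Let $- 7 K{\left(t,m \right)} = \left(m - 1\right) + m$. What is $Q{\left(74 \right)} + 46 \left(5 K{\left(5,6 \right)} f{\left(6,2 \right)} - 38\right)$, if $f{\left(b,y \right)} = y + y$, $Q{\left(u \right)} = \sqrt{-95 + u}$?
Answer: $- \frac{22356}{7} + i \sqrt{21} \approx -3193.7 + 4.5826 i$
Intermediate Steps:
$f{\left(b,y \right)} = 2 y$
$K{\left(t,m \right)} = \frac{1}{7} - \frac{2 m}{7}$ ($K{\left(t,m \right)} = - \frac{\left(m - 1\right) + m}{7} = - \frac{\left(-1 + m\right) + m}{7} = - \frac{-1 + 2 m}{7} = \frac{1}{7} - \frac{2 m}{7}$)
$Q{\left(74 \right)} + 46 \left(5 K{\left(5,6 \right)} f{\left(6,2 \right)} - 38\right) = \sqrt{-95 + 74} + 46 \left(5 \left(\frac{1}{7} - \frac{12}{7}\right) 2 \cdot 2 - 38\right) = \sqrt{-21} + 46 \left(5 \left(\frac{1}{7} - \frac{12}{7}\right) 4 - 38\right) = i \sqrt{21} + 46 \left(5 \left(- \frac{11}{7}\right) 4 - 38\right) = i \sqrt{21} + 46 \left(\left(- \frac{55}{7}\right) 4 - 38\right) = i \sqrt{21} + 46 \left(- \frac{220}{7} - 38\right) = i \sqrt{21} + 46 \left(- \frac{486}{7}\right) = i \sqrt{21} - \frac{22356}{7} = - \frac{22356}{7} + i \sqrt{21}$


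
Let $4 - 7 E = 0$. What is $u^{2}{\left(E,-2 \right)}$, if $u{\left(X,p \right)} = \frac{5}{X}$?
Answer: $\frac{1225}{16} \approx 76.563$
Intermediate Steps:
$E = \frac{4}{7}$ ($E = \frac{4}{7} - 0 = \frac{4}{7} + 0 = \frac{4}{7} \approx 0.57143$)
$u^{2}{\left(E,-2 \right)} = \left(\frac{5}{\frac{4}{7}}\right)^{2} = \left(5 \cdot \frac{7}{4}\right)^{2} = \left(\frac{35}{4}\right)^{2} = \frac{1225}{16}$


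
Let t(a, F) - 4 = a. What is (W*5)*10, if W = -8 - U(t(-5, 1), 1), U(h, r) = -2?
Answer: -300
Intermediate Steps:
t(a, F) = 4 + a
W = -6 (W = -8 - 1*(-2) = -8 + 2 = -6)
(W*5)*10 = -6*5*10 = -30*10 = -300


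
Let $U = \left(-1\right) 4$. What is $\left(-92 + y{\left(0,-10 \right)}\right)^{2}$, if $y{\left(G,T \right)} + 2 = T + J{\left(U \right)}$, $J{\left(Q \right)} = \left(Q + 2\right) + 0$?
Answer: $11236$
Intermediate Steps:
$U = -4$
$J{\left(Q \right)} = 2 + Q$ ($J{\left(Q \right)} = \left(2 + Q\right) + 0 = 2 + Q$)
$y{\left(G,T \right)} = -4 + T$ ($y{\left(G,T \right)} = -2 + \left(T + \left(2 - 4\right)\right) = -2 + \left(T - 2\right) = -2 + \left(-2 + T\right) = -4 + T$)
$\left(-92 + y{\left(0,-10 \right)}\right)^{2} = \left(-92 - 14\right)^{2} = \left(-106\right)^{2} = 11236$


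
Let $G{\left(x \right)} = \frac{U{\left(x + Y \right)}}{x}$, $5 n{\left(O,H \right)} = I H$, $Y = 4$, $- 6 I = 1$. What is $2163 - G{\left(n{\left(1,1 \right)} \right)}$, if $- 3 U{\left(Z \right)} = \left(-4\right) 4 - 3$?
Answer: $2353$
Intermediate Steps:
$I = - \frac{1}{6}$ ($I = \left(- \frac{1}{6}\right) 1 = - \frac{1}{6} \approx -0.16667$)
$n{\left(O,H \right)} = - \frac{H}{30}$ ($n{\left(O,H \right)} = \frac{\left(- \frac{1}{6}\right) H}{5} = - \frac{H}{30}$)
$U{\left(Z \right)} = \frac{19}{3}$ ($U{\left(Z \right)} = - \frac{\left(-4\right) 4 - 3}{3} = - \frac{-16 - 3}{3} = \left(- \frac{1}{3}\right) \left(-19\right) = \frac{19}{3}$)
$G{\left(x \right)} = \frac{19}{3 x}$
$2163 - G{\left(n{\left(1,1 \right)} \right)} = 2163 - \frac{19}{3 \left(\left(- \frac{1}{30}\right) 1\right)} = 2163 - \frac{19}{3 \left(- \frac{1}{30}\right)} = 2163 - \frac{19}{3} \left(-30\right) = 2163 - -190 = 2163 + 190 = 2353$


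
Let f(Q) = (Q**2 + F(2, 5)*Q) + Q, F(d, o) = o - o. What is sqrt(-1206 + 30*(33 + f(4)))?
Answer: 8*sqrt(6) ≈ 19.596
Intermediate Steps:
F(d, o) = 0
f(Q) = Q + Q**2 (f(Q) = (Q**2 + 0*Q) + Q = (Q**2 + 0) + Q = Q**2 + Q = Q + Q**2)
sqrt(-1206 + 30*(33 + f(4))) = sqrt(-1206 + 30*(33 + 4*(1 + 4))) = sqrt(-1206 + 30*(33 + 4*5)) = sqrt(-1206 + 30*(33 + 20)) = sqrt(-1206 + 30*53) = sqrt(-1206 + 1590) = sqrt(384) = 8*sqrt(6)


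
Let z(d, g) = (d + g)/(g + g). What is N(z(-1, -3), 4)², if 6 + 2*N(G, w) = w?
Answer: 1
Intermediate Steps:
z(d, g) = (d + g)/(2*g) (z(d, g) = (d + g)/((2*g)) = (d + g)*(1/(2*g)) = (d + g)/(2*g))
N(G, w) = -3 + w/2
N(z(-1, -3), 4)² = (-3 + (½)*4)² = (-3 + 2)² = (-1)² = 1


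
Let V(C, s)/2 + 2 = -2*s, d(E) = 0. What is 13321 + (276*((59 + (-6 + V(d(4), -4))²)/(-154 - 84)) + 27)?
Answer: 1575302/119 ≈ 13238.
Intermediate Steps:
V(C, s) = -4 - 4*s (V(C, s) = -4 + 2*(-2*s) = -4 - 4*s)
13321 + (276*((59 + (-6 + V(d(4), -4))²)/(-154 - 84)) + 27) = 13321 + (276*((59 + (-6 + (-4 - 4*(-4)))²)/(-154 - 84)) + 27) = 13321 + (276*((59 + (-6 + (-4 + 16))²)/(-238)) + 27) = 13321 + (276*((59 + (-6 + 12)²)*(-1/238)) + 27) = 13321 + (276*((59 + 6²)*(-1/238)) + 27) = 13321 + (276*((59 + 36)*(-1/238)) + 27) = 13321 + (276*(95*(-1/238)) + 27) = 13321 + (276*(-95/238) + 27) = 13321 + (-13110/119 + 27) = 13321 - 9897/119 = 1575302/119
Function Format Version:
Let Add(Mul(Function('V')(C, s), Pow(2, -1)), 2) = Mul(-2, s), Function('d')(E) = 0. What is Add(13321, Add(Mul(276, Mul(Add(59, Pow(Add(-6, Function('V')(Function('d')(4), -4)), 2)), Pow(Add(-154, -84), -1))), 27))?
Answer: Rational(1575302, 119) ≈ 13238.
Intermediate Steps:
Function('V')(C, s) = Add(-4, Mul(-4, s)) (Function('V')(C, s) = Add(-4, Mul(2, Mul(-2, s))) = Add(-4, Mul(-4, s)))
Add(13321, Add(Mul(276, Mul(Add(59, Pow(Add(-6, Function('V')(Function('d')(4), -4)), 2)), Pow(Add(-154, -84), -1))), 27)) = Add(13321, Add(Mul(276, Mul(Add(59, Pow(Add(-6, Add(-4, Mul(-4, -4))), 2)), Pow(Add(-154, -84), -1))), 27)) = Add(13321, Add(Mul(276, Mul(Add(59, Pow(Add(-6, Add(-4, 16)), 2)), Pow(-238, -1))), 27)) = Add(13321, Add(Mul(276, Mul(Add(59, Pow(Add(-6, 12), 2)), Rational(-1, 238))), 27)) = Add(13321, Add(Mul(276, Mul(Add(59, Pow(6, 2)), Rational(-1, 238))), 27)) = Add(13321, Add(Mul(276, Mul(Add(59, 36), Rational(-1, 238))), 27)) = Add(13321, Add(Mul(276, Mul(95, Rational(-1, 238))), 27)) = Add(13321, Add(Mul(276, Rational(-95, 238)), 27)) = Add(13321, Add(Rational(-13110, 119), 27)) = Add(13321, Rational(-9897, 119)) = Rational(1575302, 119)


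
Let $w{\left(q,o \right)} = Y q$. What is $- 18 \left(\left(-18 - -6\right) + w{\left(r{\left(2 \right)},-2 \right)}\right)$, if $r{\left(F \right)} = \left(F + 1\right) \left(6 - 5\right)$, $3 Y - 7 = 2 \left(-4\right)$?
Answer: $234$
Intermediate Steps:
$Y = - \frac{1}{3}$ ($Y = \frac{7}{3} + \frac{2 \left(-4\right)}{3} = \frac{7}{3} + \frac{1}{3} \left(-8\right) = \frac{7}{3} - \frac{8}{3} = - \frac{1}{3} \approx -0.33333$)
$r{\left(F \right)} = 1 + F$ ($r{\left(F \right)} = \left(1 + F\right) 1 = 1 + F$)
$w{\left(q,o \right)} = - \frac{q}{3}$
$- 18 \left(\left(-18 - -6\right) + w{\left(r{\left(2 \right)},-2 \right)}\right) = - 18 \left(\left(-18 - -6\right) - \frac{1 + 2}{3}\right) = - 18 \left(\left(-18 + 6\right) - 1\right) = - 18 \left(-12 - 1\right) = \left(-18\right) \left(-13\right) = 234$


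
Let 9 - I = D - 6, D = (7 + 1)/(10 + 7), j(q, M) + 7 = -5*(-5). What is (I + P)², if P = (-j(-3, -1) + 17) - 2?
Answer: 38416/289 ≈ 132.93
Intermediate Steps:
j(q, M) = 18 (j(q, M) = -7 - 5*(-5) = -7 + 25 = 18)
D = 8/17 ≈ 0.47059
I = 247/17 (I = 9 - (8/17 - 6) = 9 - 1*(-94/17) = 9 + 94/17 = 247/17 ≈ 14.529)
P = -3 (P = (-1*18 + 17) - 2 = (-18 + 17) - 2 = -1 - 2 = -3)
(I + P)² = (247/17 - 3)² = (196/17)² = 38416/289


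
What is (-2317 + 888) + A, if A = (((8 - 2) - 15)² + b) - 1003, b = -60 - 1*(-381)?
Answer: -2030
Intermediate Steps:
b = 321 (b = -60 + 381 = 321)
A = -601 (A = (((8 - 2) - 15)² + 321) - 1003 = ((6 - 15)² + 321) - 1003 = ((-9)² + 321) - 1003 = (81 + 321) - 1003 = 402 - 1003 = -601)
(-2317 + 888) + A = (-2317 + 888) - 601 = -1429 - 601 = -2030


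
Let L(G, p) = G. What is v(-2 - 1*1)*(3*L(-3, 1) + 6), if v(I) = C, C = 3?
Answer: -9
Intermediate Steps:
v(I) = 3
v(-2 - 1*1)*(3*L(-3, 1) + 6) = 3*(3*(-3) + 6) = 3*(-9 + 6) = 3*(-3) = -9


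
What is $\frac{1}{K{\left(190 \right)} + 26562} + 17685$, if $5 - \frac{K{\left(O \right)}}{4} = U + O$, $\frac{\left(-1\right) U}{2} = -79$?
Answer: $\frac{445485151}{25190} \approx 17685.0$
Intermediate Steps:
$U = 158$ ($U = \left(-2\right) \left(-79\right) = 158$)
$K{\left(O \right)} = -612 - 4 O$ ($K{\left(O \right)} = 20 - 4 \left(158 + O\right) = 20 - \left(632 + 4 O\right) = -612 - 4 O$)
$\frac{1}{K{\left(190 \right)} + 26562} + 17685 = \frac{1}{\left(-612 - 760\right) + 26562} + 17685 = \frac{1}{-1372 + 26562} + 17685 = \frac{1}{25190} + 17685 = \frac{445485151}{25190}$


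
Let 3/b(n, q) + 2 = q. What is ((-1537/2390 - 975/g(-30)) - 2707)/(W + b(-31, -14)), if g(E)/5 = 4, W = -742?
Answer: 52702236/14190625 ≈ 3.7139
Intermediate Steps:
b(n, q) = 3/(-2 + q)
g(E) = 20 (g(E) = 5*4 = 20)
((-1537/2390 - 975/g(-30)) - 2707)/(W + b(-31, -14)) = ((-1537/2390 - 975/20) - 2707)/(-742 + 3/(-2 - 14)) = ((-1537*1/2390 - 975*1/20) - 2707)/(-742 + 3/(-16)) = ((-1537/2390 - 195/4) - 2707)/(-742 + 3*(-1/16)) = (-236099/4780 - 2707)/(-742 - 3/16) = -13175559/(4780*(-11875/16)) = -13175559/4780*(-16/11875) = 52702236/14190625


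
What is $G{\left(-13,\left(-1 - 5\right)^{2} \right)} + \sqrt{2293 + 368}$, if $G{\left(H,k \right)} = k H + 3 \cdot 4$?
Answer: $-456 + \sqrt{2661} \approx -404.42$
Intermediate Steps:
$G{\left(H,k \right)} = 12 + H k$ ($G{\left(H,k \right)} = H k + 12 = 12 + H k$)
$G{\left(-13,\left(-1 - 5\right)^{2} \right)} + \sqrt{2293 + 368} = \left(12 - 13 \left(-1 - 5\right)^{2}\right) + \sqrt{2293 + 368} = \left(12 - 13 \left(-6\right)^{2}\right) + \sqrt{2661} = \left(12 - 468\right) + \sqrt{2661} = -456 + \sqrt{2661}$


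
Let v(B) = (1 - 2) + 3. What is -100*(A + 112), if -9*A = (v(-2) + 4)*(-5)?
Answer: -34600/3 ≈ -11533.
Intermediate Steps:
v(B) = 2 (v(B) = -1 + 3 = 2)
A = 10/3 (A = -(2 + 4)*(-5)/9 = -2*(-5)/3 = -⅑*(-30) = 10/3 ≈ 3.3333)
-100*(A + 112) = -100*(10/3 + 112) = -100*346/3 = -34600/3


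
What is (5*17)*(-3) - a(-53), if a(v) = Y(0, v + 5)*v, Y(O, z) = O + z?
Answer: -2799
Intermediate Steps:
a(v) = v*(5 + v) (a(v) = (0 + (v + 5))*v = (0 + (5 + v))*v = (5 + v)*v = v*(5 + v))
(5*17)*(-3) - a(-53) = (5*17)*(-3) - (-53)*(5 - 53) = 85*(-3) - (-53)*(-48) = -255 - 1*2544 = -255 - 2544 = -2799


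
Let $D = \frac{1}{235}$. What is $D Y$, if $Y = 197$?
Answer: $\frac{197}{235} \approx 0.8383$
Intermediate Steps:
$D = \frac{1}{235} \approx 0.0042553$
$D Y = \frac{1}{235} \cdot 197 = \frac{197}{235}$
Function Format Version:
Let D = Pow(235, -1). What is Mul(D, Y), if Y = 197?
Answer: Rational(197, 235) ≈ 0.83830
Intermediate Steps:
D = Rational(1, 235) ≈ 0.0042553
Mul(D, Y) = Mul(Rational(1, 235), 197) = Rational(197, 235)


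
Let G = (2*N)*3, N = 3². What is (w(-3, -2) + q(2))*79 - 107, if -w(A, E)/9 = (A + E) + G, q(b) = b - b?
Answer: -34946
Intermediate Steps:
N = 9
G = 54 (G = (2*9)*3 = 18*3 = 54)
q(b) = 0
w(A, E) = -486 - 9*A - 9*E (w(A, E) = -9*((A + E) + 54) = -9*(54 + A + E) = -486 - 9*A - 9*E)
(w(-3, -2) + q(2))*79 - 107 = ((-486 - 9*(-3) - 9*(-2)) + 0)*79 - 107 = ((-486 + 27 + 18) + 0)*79 - 107 = (-441 + 0)*79 - 107 = -441*79 - 107 = -34839 - 107 = -34946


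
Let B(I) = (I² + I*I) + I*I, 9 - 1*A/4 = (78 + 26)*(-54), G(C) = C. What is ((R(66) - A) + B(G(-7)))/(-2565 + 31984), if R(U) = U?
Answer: -22287/29419 ≈ -0.75757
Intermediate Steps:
A = 22500 (A = 36 - 4*(78 + 26)*(-54) = 36 - 416*(-54) = 36 - 4*(-5616) = 36 + 22464 = 22500)
B(I) = 3*I² (B(I) = (I² + I²) + I² = 2*I² + I² = 3*I²)
((R(66) - A) + B(G(-7)))/(-2565 + 31984) = ((66 - 1*22500) + 3*(-7)²)/(-2565 + 31984) = ((66 - 22500) + 3*49)/29419 = (-22434 + 147)*(1/29419) = -22287*1/29419 = -22287/29419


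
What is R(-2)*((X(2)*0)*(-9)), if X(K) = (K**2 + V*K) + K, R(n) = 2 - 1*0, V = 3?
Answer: 0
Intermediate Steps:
R(n) = 2 (R(n) = 2 + 0 = 2)
X(K) = K**2 + 4*K (X(K) = (K**2 + 3*K) + K = K**2 + 4*K)
R(-2)*((X(2)*0)*(-9)) = 2*(((2*(4 + 2))*0)*(-9)) = 2*(((2*6)*0)*(-9)) = 2*((12*0)*(-9)) = 2*(0*(-9)) = 2*0 = 0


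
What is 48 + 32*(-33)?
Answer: -1008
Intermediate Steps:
48 + 32*(-33) = 48 - 1056 = -1008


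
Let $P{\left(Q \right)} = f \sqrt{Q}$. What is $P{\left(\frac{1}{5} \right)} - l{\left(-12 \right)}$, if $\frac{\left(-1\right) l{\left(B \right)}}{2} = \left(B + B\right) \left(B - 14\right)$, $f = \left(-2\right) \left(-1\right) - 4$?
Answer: $1248 - \frac{2 \sqrt{5}}{5} \approx 1247.1$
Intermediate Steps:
$f = -2$ ($f = 2 - 4 = -2$)
$l{\left(B \right)} = - 4 B \left(-14 + B\right)$ ($l{\left(B \right)} = - 2 \left(B + B\right) \left(B - 14\right) = - 2 \cdot 2 B \left(-14 + B\right) = - 4 B \left(-14 + B\right)$)
$P{\left(Q \right)} = - 2 \sqrt{Q}$
$P{\left(\frac{1}{5} \right)} - l{\left(-12 \right)} = - 2 \sqrt{\frac{1}{5}} - 4 \left(-12\right) \left(14 - -12\right) = - \frac{2}{\sqrt{5}} - 4 \left(-12\right) \left(14 + 12\right) = - 2 \frac{\sqrt{5}}{5} - 4 \left(-12\right) 26 = - \frac{2 \sqrt{5}}{5} - -1248 = - \frac{2 \sqrt{5}}{5} + 1248 = 1248 - \frac{2 \sqrt{5}}{5}$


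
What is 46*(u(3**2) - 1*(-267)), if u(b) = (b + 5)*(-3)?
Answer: 10350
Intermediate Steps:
u(b) = -15 - 3*b (u(b) = (5 + b)*(-3) = -15 - 3*b)
46*(u(3**2) - 1*(-267)) = 46*((-15 - 3*3**2) - 1*(-267)) = 46*((-15 - 3*9) + 267) = 46*((-15 - 27) + 267) = 46*(-42 + 267) = 46*225 = 10350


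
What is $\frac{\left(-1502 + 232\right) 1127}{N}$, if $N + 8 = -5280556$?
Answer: $\frac{715645}{2640282} \approx 0.27105$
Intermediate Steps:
$N = -5280564$ ($N = -8 - 5280556 = -5280564$)
$\frac{\left(-1502 + 232\right) 1127}{N} = \frac{\left(-1502 + 232\right) 1127}{-5280564} = \left(-1270\right) 1127 \left(- \frac{1}{5280564}\right) = \left(-1431290\right) \left(- \frac{1}{5280564}\right) = \frac{715645}{2640282}$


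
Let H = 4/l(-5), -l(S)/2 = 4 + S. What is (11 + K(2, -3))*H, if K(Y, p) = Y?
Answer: 26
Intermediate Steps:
l(S) = -8 - 2*S (l(S) = -2*(4 + S) = -8 - 2*S)
H = 2 (H = 4/(-8 - 2*(-5)) = 4/(-8 + 10) = 4/2 = 4*(½) = 2)
(11 + K(2, -3))*H = (11 + 2)*2 = 13*2 = 26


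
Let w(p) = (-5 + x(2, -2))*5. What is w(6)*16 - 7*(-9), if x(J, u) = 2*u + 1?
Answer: -577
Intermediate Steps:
x(J, u) = 1 + 2*u
w(p) = -40 (w(p) = (-5 + (1 + 2*(-2)))*5 = (-5 + (1 - 4))*5 = (-5 - 3)*5 = -8*5 = -40)
w(6)*16 - 7*(-9) = -40*16 - 7*(-9) = -640 + 63 = -577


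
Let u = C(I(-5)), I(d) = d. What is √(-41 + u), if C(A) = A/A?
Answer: 2*I*√10 ≈ 6.3246*I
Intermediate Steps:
C(A) = 1
u = 1
√(-41 + u) = √(-41 + 1) = √(-40) = 2*I*√10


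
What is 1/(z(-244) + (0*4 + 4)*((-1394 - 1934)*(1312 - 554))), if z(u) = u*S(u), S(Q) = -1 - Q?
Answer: -1/10149788 ≈ -9.8524e-8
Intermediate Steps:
z(u) = u*(-1 - u)
1/(z(-244) + (0*4 + 4)*((-1394 - 1934)*(1312 - 554))) = 1/(-1*(-244)*(1 - 244) + (0*4 + 4)*((-1394 - 1934)*(1312 - 554))) = 1/(-1*(-244)*(-243) + (0 + 4)*(-3328*758)) = 1/(-59292 + 4*(-2522624)) = 1/(-59292 - 10090496) = 1/(-10149788) = -1/10149788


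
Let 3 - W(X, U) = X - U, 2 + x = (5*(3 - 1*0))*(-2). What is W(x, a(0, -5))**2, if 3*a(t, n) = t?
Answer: 1225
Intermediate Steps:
a(t, n) = t/3
x = -32 (x = -2 + (5*(3 - 1*0))*(-2) = -2 + (5*(3 + 0))*(-2) = -2 + (5*3)*(-2) = -2 + 15*(-2) = -2 - 30 = -32)
W(X, U) = 3 + U - X (W(X, U) = 3 - (X - U) = 3 + (U - X) = 3 + U - X)
W(x, a(0, -5))**2 = (3 + (1/3)*0 - 1*(-32))**2 = (3 + 0 + 32)**2 = 35**2 = 1225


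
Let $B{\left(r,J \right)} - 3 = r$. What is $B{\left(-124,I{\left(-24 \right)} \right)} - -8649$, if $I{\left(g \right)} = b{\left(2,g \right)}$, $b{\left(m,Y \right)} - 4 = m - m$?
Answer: $8528$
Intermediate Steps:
$b{\left(m,Y \right)} = 4$ ($b{\left(m,Y \right)} = 4 + \left(m - m\right) = 4 + 0 = 4$)
$I{\left(g \right)} = 4$
$B{\left(r,J \right)} = 3 + r$
$B{\left(-124,I{\left(-24 \right)} \right)} - -8649 = \left(3 - 124\right) - -8649 = -121 + 8649 = 8528$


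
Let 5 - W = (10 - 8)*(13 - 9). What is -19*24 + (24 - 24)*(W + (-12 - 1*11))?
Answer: -456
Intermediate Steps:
W = -3 (W = 5 - (10 - 8)*(13 - 9) = 5 - 2*4 = 5 - 1*8 = 5 - 8 = -3)
-19*24 + (24 - 24)*(W + (-12 - 1*11)) = -19*24 + (24 - 24)*(-3 + (-12 - 1*11)) = -456 + 0*(-3 + (-12 - 11)) = -456 + 0*(-3 - 23) = -456 + 0*(-26) = -456 + 0 = -456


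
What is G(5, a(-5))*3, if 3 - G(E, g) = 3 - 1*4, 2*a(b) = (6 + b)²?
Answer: 12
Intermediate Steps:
a(b) = (6 + b)²/2
G(E, g) = 4 (G(E, g) = 3 - (3 - 1*4) = 3 - (3 - 4) = 3 - 1*(-1) = 3 + 1 = 4)
G(5, a(-5))*3 = 4*3 = 12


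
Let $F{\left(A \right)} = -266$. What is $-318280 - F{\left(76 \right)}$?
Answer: $-318014$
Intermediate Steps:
$-318280 - F{\left(76 \right)} = -318280 - -266 = -318280 + 266 = -318014$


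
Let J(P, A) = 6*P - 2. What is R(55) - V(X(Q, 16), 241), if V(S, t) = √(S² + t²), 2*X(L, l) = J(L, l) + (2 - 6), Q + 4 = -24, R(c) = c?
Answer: 55 - 5*√2626 ≈ -201.22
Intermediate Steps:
J(P, A) = -2 + 6*P
Q = -28 (Q = -4 - 24 = -28)
X(L, l) = -3 + 3*L (X(L, l) = ((-2 + 6*L) + (2 - 6))/2 = ((-2 + 6*L) - 4)/2 = (-6 + 6*L)/2 = -3 + 3*L)
R(55) - V(X(Q, 16), 241) = 55 - √((-3 + 3*(-28))² + 241²) = 55 - √((-3 - 84)² + 58081) = 55 - √((-87)² + 58081) = 55 - √(7569 + 58081) = 55 - √65650 = 55 - 5*√2626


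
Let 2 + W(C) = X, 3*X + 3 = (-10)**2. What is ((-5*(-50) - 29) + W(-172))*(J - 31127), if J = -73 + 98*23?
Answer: -21825284/3 ≈ -7.2751e+6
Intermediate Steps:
X = 97/3 (X = -1 + (1/3)*(-10)**2 = -1 + (1/3)*100 = -1 + 100/3 = 97/3 ≈ 32.333)
J = 2181 (J = -73 + 2254 = 2181)
W(C) = 91/3 (W(C) = -2 + 97/3 = 91/3)
((-5*(-50) - 29) + W(-172))*(J - 31127) = ((-5*(-50) - 29) + 91/3)*(2181 - 31127) = ((250 - 29) + 91/3)*(-28946) = (221 + 91/3)*(-28946) = (754/3)*(-28946) = -21825284/3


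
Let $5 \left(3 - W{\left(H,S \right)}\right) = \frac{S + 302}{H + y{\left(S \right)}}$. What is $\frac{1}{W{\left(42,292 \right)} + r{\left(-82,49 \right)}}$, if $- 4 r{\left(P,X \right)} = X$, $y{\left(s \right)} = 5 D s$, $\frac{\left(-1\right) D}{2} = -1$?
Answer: $- \frac{29620}{275173} \approx -0.10764$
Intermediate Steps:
$D = 2$ ($D = \left(-2\right) \left(-1\right) = 2$)
$y{\left(s \right)} = 10 s$ ($y{\left(s \right)} = 5 \cdot 2 s = 10 s$)
$r{\left(P,X \right)} = - \frac{X}{4}$
$W{\left(H,S \right)} = 3 - \frac{302 + S}{5 \left(H + 10 S\right)}$ ($W{\left(H,S \right)} = 3 - \frac{\left(S + 302\right) \frac{1}{H + 10 S}}{5} = 3 - \frac{\left(302 + S\right) \frac{1}{H + 10 S}}{5} = 3 - \frac{\frac{1}{H + 10 S} \left(302 + S\right)}{5} = 3 - \frac{302 + S}{5 \left(H + 10 S\right)}$)
$\frac{1}{W{\left(42,292 \right)} + r{\left(-82,49 \right)}} = \frac{1}{\frac{-302 + 15 \cdot 42 + 149 \cdot 292}{5 \left(42 + 10 \cdot 292\right)} - \frac{49}{4}} = \frac{1}{\frac{-302 + 630 + 43508}{5 \left(42 + 2920\right)} - \frac{49}{4}} = \frac{1}{\frac{1}{5} \cdot \frac{1}{2962} \cdot 43836 - \frac{49}{4}} = \frac{1}{\frac{21918}{7405} - \frac{49}{4}} = \frac{1}{- \frac{275173}{29620}} = - \frac{29620}{275173}$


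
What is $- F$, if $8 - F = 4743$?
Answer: $4735$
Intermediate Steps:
$F = -4735$ ($F = 8 - 4743 = -4735$)
$- F = \left(-1\right) \left(-4735\right) = 4735$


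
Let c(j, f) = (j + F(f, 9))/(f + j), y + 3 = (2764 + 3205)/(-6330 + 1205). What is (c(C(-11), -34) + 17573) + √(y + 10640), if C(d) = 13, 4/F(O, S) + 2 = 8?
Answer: 1107058/63 + 4*√698392155/1025 ≈ 17675.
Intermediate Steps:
F(O, S) = ⅔ (F(O, S) = 4/(-2 + 8) = 4/6 = 4*(⅙) = ⅔)
y = -21344/5125 (y = -3 + (2764 + 3205)/(-6330 + 1205) = -3 + 5969/(-5125) = -3 + 5969*(-1/5125) = -3 - 5969/5125 = -21344/5125 ≈ -4.1647)
c(j, f) = (⅔ + j)/(f + j) (c(j, f) = (j + ⅔)/(f + j) = (⅔ + j)/(f + j))
(c(C(-11), -34) + 17573) + √(y + 10640) = ((⅔ + 13)/(-34 + 13) + 17573) + √(-21344/5125 + 10640) = ((41/3)/(-21) + 17573) + √(54508656/5125) = (-1/21*41/3 + 17573) + 4*√698392155/1025 = (-41/63 + 17573) + 4*√698392155/1025 = 1107058/63 + 4*√698392155/1025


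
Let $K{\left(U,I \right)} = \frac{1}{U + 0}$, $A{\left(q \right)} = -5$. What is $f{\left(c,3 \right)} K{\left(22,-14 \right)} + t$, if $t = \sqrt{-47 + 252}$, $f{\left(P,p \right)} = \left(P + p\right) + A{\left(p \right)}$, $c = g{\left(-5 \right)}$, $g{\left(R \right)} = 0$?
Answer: $- \frac{1}{11} + \sqrt{205} \approx 14.227$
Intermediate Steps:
$c = 0$
$K{\left(U,I \right)} = \frac{1}{U}$
$f{\left(P,p \right)} = -5 + P + p$ ($f{\left(P,p \right)} = \left(P + p\right) - 5 = -5 + P + p$)
$t = \sqrt{205} \approx 14.318$
$f{\left(c,3 \right)} K{\left(22,-14 \right)} + t = \frac{-5 + 0 + 3}{22} + \sqrt{205} = \left(-2\right) \frac{1}{22} + \sqrt{205} = - \frac{1}{11} + \sqrt{205}$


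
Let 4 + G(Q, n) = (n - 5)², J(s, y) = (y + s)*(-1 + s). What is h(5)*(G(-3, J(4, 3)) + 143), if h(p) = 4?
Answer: 1580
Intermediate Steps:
J(s, y) = (-1 + s)*(s + y) (J(s, y) = (s + y)*(-1 + s) = (-1 + s)*(s + y))
G(Q, n) = -4 + (-5 + n)² (G(Q, n) = -4 + (n - 5)² = -4 + (-5 + n)²)
h(5)*(G(-3, J(4, 3)) + 143) = 4*((-4 + (-5 + (4² - 1*4 - 1*3 + 4*3))²) + 143) = 4*((-4 + (-5 + (16 - 4 - 3 + 12))²) + 143) = 4*((-4 + (-5 + 21)²) + 143) = 4*((-4 + 16²) + 143) = 4*((-4 + 256) + 143) = 4*(252 + 143) = 4*395 = 1580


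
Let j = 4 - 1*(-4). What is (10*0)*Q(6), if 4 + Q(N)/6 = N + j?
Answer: 0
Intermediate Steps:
j = 8 (j = 4 + 4 = 8)
Q(N) = 24 + 6*N (Q(N) = -24 + 6*(N + 8) = -24 + 6*(8 + N) = -24 + (48 + 6*N) = 24 + 6*N)
(10*0)*Q(6) = (10*0)*(24 + 6*6) = 0*(24 + 36) = 0*60 = 0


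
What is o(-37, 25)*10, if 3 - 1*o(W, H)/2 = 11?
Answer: -160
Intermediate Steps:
o(W, H) = -16 (o(W, H) = 6 - 2*11 = 6 - 22 = -16)
o(-37, 25)*10 = -16*10 = -160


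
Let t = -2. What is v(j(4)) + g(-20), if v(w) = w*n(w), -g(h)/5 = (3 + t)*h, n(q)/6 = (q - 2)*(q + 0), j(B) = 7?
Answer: 1570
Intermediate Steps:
n(q) = 6*q*(-2 + q) (n(q) = 6*((q - 2)*(q + 0)) = 6*((-2 + q)*q) = 6*(q*(-2 + q)) = 6*q*(-2 + q))
g(h) = -5*h (g(h) = -5*(3 - 2)*h = -5*h)
v(w) = 6*w**2*(-2 + w) (v(w) = w*(6*w*(-2 + w)) = 6*w**2*(-2 + w))
v(j(4)) + g(-20) = 6*7**2*(-2 + 7) - 5*(-20) = 6*49*5 + 100 = 1470 + 100 = 1570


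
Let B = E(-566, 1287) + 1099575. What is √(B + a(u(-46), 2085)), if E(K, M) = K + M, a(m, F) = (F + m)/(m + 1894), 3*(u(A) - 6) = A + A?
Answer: √8650993540898/2804 ≈ 1049.0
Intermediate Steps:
u(A) = 6 + 2*A/3 (u(A) = 6 + (A + A)/3 = 6 + (2*A)/3 = 6 + 2*A/3)
a(m, F) = (F + m)/(1894 + m)
B = 1100296 (B = (-566 + 1287) + 1099575 = 721 + 1099575 = 1100296)
√(B + a(u(-46), 2085)) = √(1100296 + (2085 + (6 + (⅔)*(-46)))/(1894 + (6 + (⅔)*(-46)))) = √(1100296 + (2085 + (6 - 92/3))/(1894 + (6 - 92/3))) = √(1100296 + (2085 - 74/3)/(1894 - 74/3)) = √(1100296 + (6181/3)/(5608/3)) = √(1100296 + (3/5608)*(6181/3)) = √(1100296 + 6181/5608) = √(6170466149/5608) = √8650993540898/2804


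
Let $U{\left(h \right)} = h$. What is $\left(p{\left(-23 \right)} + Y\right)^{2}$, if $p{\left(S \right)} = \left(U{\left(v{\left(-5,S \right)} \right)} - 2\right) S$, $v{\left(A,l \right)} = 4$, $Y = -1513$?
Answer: $2430481$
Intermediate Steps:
$p{\left(S \right)} = 2 S$ ($p{\left(S \right)} = \left(4 - 2\right) S = 2 S$)
$\left(p{\left(-23 \right)} + Y\right)^{2} = \left(2 \left(-23\right) - 1513\right)^{2} = \left(-46 - 1513\right)^{2} = \left(-1559\right)^{2} = 2430481$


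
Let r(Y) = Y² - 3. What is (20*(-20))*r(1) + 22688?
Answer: 23488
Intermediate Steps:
r(Y) = -3 + Y²
(20*(-20))*r(1) + 22688 = (20*(-20))*(-3 + 1²) + 22688 = -400*(-3 + 1) + 22688 = -400*(-2) + 22688 = 800 + 22688 = 23488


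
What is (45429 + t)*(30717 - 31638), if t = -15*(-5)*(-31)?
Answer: -39698784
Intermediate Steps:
t = -2325 (t = 75*(-31) = -2325)
(45429 + t)*(30717 - 31638) = (45429 - 2325)*(30717 - 31638) = 43104*(-921) = -39698784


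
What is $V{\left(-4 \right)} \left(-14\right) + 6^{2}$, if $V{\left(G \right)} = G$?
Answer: $92$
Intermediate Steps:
$V{\left(-4 \right)} \left(-14\right) + 6^{2} = \left(-4\right) \left(-14\right) + 6^{2} = 56 + 36 = 92$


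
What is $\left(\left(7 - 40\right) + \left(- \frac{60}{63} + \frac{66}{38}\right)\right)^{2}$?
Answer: $\frac{165225316}{159201} \approx 1037.8$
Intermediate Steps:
$\left(\left(7 - 40\right) + \left(- \frac{60}{63} + \frac{66}{38}\right)\right)^{2} = \left(\left(7 - 40\right) + \left(\left(-60\right) \frac{1}{63} + 66 \cdot \frac{1}{38}\right)\right)^{2} = \left(-33 + \left(- \frac{20}{21} + \frac{33}{19}\right)\right)^{2} = \left(-33 + \frac{313}{399}\right)^{2} = \left(- \frac{12854}{399}\right)^{2} = \frac{165225316}{159201}$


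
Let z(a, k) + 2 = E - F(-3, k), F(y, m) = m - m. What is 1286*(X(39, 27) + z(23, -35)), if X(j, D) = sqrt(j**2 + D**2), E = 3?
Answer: 1286 + 19290*sqrt(10) ≈ 62286.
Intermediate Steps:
F(y, m) = 0
z(a, k) = 1 (z(a, k) = -2 + (3 - 1*0) = -2 + (3 + 0) = -2 + 3 = 1)
X(j, D) = sqrt(D**2 + j**2)
1286*(X(39, 27) + z(23, -35)) = 1286*(sqrt(27**2 + 39**2) + 1) = 1286*(sqrt(729 + 1521) + 1) = 1286*(sqrt(2250) + 1) = 1286*(15*sqrt(10) + 1) = 1286*(1 + 15*sqrt(10)) = 1286 + 19290*sqrt(10)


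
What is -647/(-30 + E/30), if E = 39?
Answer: 6470/287 ≈ 22.544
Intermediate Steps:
-647/(-30 + E/30) = -647/(-30 + 39/30) = -647/(-30 + 39*(1/30)) = -647/(-30 + 13/10) = -647/(-287/10) = -10/287*(-647) = 6470/287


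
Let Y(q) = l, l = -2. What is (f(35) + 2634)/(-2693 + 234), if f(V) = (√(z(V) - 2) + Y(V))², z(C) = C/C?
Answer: -2637/2459 + 4*I/2459 ≈ -1.0724 + 0.0016267*I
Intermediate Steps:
z(C) = 1
Y(q) = -2
f(V) = (-2 + I)² (f(V) = (√(1 - 2) - 2)² = (√(-1) - 2)² = (I - 2)² = (-2 + I)²)
(f(35) + 2634)/(-2693 + 234) = ((2 - I)² + 2634)/(-2693 + 234) = (2634 + (2 - I)²)/(-2459) = (2634 + (2 - I)²)*(-1/2459) = -2634/2459 - (2 - I)²/2459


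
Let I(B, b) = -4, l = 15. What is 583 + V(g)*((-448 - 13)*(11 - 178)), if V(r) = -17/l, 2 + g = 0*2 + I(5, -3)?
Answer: -1300034/15 ≈ -86669.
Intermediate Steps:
g = -6 (g = -2 + (0*2 - 4) = -2 + (0 - 4) = -2 - 4 = -6)
V(r) = -17/15
583 + V(g)*((-448 - 13)*(11 - 178)) = 583 - 17*(-448 - 13)*(11 - 178)/15 = 583 - (-7837)*(-167)/15 = 583 - 17/15*76987 = 583 - 1308779/15 = -1300034/15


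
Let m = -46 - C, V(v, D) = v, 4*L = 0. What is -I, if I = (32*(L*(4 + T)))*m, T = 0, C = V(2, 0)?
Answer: 0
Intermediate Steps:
L = 0 (L = (¼)*0 = 0)
C = 2
m = -48 (m = -46 - 1*2 = -46 - 2 = -48)
I = 0 (I = (32*(0*(4 + 0)))*(-48) = (32*(0*4))*(-48) = (32*0)*(-48) = 0*(-48) = 0)
-I = -1*0 = 0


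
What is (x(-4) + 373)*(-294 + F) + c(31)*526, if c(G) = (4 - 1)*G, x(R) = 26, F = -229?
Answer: -159759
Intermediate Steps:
c(G) = 3*G
(x(-4) + 373)*(-294 + F) + c(31)*526 = (26 + 373)*(-294 - 229) + (3*31)*526 = 399*(-523) + 93*526 = -208677 + 48918 = -159759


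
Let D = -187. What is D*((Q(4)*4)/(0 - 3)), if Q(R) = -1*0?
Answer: 0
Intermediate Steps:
Q(R) = 0
D*((Q(4)*4)/(0 - 3)) = -187*0*4/(0 - 3) = -0/(-3) = -0*(-1)/3 = -187*0 = 0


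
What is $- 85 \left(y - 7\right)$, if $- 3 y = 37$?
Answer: $\frac{4930}{3} \approx 1643.3$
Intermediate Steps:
$y = - \frac{37}{3}$ ($y = \left(- \frac{1}{3}\right) 37 = - \frac{37}{3} \approx -12.333$)
$- 85 \left(y - 7\right) = - 85 \left(- \frac{37}{3} - 7\right) = \left(-85\right) \left(- \frac{58}{3}\right) = \frac{4930}{3}$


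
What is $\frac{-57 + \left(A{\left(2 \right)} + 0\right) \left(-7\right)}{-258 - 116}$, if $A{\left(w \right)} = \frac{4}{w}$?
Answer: $\frac{71}{374} \approx 0.18984$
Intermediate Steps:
$\frac{-57 + \left(A{\left(2 \right)} + 0\right) \left(-7\right)}{-258 - 116} = \frac{-57 + \left(\frac{4}{2} + 0\right) \left(-7\right)}{-258 - 116} = \frac{-57 + \left(4 \cdot \frac{1}{2} + 0\right) \left(-7\right)}{-374} = \left(-57 + \left(2 + 0\right) \left(-7\right)\right) \left(- \frac{1}{374}\right) = \left(-57 + 2 \left(-7\right)\right) \left(- \frac{1}{374}\right) = \left(-57 - 14\right) \left(- \frac{1}{374}\right) = \left(-71\right) \left(- \frac{1}{374}\right) = \frac{71}{374}$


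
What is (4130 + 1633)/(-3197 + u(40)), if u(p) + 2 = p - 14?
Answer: -5763/3173 ≈ -1.8163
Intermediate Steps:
u(p) = -16 + p (u(p) = -2 + (p - 14) = -2 + (-14 + p) = -16 + p)
(4130 + 1633)/(-3197 + u(40)) = (4130 + 1633)/(-3197 + (-16 + 40)) = 5763/(-3197 + 24) = 5763/(-3173) = 5763*(-1/3173) = -5763/3173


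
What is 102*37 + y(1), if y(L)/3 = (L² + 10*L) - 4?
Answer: 3795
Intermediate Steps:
y(L) = -12 + 3*L² + 30*L (y(L) = 3*((L² + 10*L) - 4) = 3*(-4 + L² + 10*L) = -12 + 3*L² + 30*L)
102*37 + y(1) = 102*37 + (-12 + 3*1² + 30*1) = 3774 + (-12 + 3*1 + 30) = 3774 + (-12 + 3 + 30) = 3774 + 21 = 3795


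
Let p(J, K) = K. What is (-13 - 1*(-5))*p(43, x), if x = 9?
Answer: -72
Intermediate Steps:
(-13 - 1*(-5))*p(43, x) = (-13 - 1*(-5))*9 = (-13 + 5)*9 = -8*9 = -72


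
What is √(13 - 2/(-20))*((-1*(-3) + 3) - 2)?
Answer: 2*√1310/5 ≈ 14.478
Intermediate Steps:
√(13 - 2/(-20))*((-1*(-3) + 3) - 2) = √(13 - 2*(-1/20))*((3 + 3) - 2) = √(13 + ⅒)*(6 - 2) = √(131/10)*4 = (√1310/10)*4 = 2*√1310/5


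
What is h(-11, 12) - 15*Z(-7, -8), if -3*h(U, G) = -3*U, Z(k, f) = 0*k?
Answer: -11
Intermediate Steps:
Z(k, f) = 0
h(U, G) = U (h(U, G) = -(-1)*U = U)
h(-11, 12) - 15*Z(-7, -8) = -11 - 15*0 = -11 + 0 = -11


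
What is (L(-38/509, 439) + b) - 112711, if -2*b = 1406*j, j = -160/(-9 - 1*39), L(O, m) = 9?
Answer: -345136/3 ≈ -1.1505e+5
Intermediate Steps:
j = 10/3 (j = -160/(-9 - 39) = -160/(-48) = -160*(-1/48) = 10/3 ≈ 3.3333)
b = -7030/3 (b = -703*10/3 = -1/2*14060/3 = -7030/3 ≈ -2343.3)
(L(-38/509, 439) + b) - 112711 = (9 - 7030/3) - 112711 = -7003/3 - 112711 = -345136/3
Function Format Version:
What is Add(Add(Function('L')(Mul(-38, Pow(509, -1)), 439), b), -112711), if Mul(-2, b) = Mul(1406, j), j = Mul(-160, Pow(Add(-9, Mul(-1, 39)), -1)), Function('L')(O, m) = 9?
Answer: Rational(-345136, 3) ≈ -1.1505e+5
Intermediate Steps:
j = Rational(10, 3) (j = Mul(-160, Pow(Add(-9, -39), -1)) = Mul(-160, Pow(-48, -1)) = Mul(-160, Rational(-1, 48)) = Rational(10, 3) ≈ 3.3333)
b = Rational(-7030, 3) (b = Mul(Rational(-1, 2), Mul(1406, Rational(10, 3))) = Mul(Rational(-1, 2), Rational(14060, 3)) = Rational(-7030, 3) ≈ -2343.3)
Add(Add(Function('L')(Mul(-38, Pow(509, -1)), 439), b), -112711) = Add(Add(9, Rational(-7030, 3)), -112711) = Add(Rational(-7003, 3), -112711) = Rational(-345136, 3)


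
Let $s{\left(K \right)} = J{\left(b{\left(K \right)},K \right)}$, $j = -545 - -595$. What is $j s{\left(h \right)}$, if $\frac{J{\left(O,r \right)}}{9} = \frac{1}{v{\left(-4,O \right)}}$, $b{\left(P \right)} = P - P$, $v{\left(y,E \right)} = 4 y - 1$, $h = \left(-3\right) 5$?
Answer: $- \frac{450}{17} \approx -26.471$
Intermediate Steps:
$h = -15$
$v{\left(y,E \right)} = -1 + 4 y$
$j = 50$ ($j = -545 + 595 = 50$)
$b{\left(P \right)} = 0$
$J{\left(O,r \right)} = - \frac{9}{17}$ ($J{\left(O,r \right)} = \frac{9}{-1 + 4 \left(-4\right)} = \frac{9}{-1 - 16} = \frac{9}{-17} = 9 \left(- \frac{1}{17}\right) = - \frac{9}{17}$)
$s{\left(K \right)} = - \frac{9}{17}$
$j s{\left(h \right)} = 50 \left(- \frac{9}{17}\right) = - \frac{450}{17}$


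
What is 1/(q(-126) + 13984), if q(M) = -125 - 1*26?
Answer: 1/13833 ≈ 7.2291e-5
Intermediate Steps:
q(M) = -151 (q(M) = -125 - 26 = -151)
1/(q(-126) + 13984) = 1/(-151 + 13984) = 1/13833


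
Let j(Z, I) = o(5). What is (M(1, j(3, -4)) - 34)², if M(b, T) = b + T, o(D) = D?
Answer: 784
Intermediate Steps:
j(Z, I) = 5
M(b, T) = T + b
(M(1, j(3, -4)) - 34)² = ((5 + 1) - 34)² = (6 - 34)² = (-28)² = 784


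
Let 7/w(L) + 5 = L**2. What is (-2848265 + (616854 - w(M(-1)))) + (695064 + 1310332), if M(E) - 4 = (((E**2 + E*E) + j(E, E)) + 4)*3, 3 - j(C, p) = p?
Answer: -260143272/1151 ≈ -2.2602e+5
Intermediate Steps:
j(C, p) = 3 - p
M(E) = 25 - 3*E + 6*E**2 (M(E) = 4 + (((E**2 + E*E) + (3 - E)) + 4)*3 = 4 + (((E**2 + E**2) + (3 - E)) + 4)*3 = 4 + ((2*E**2 + (3 - E)) + 4)*3 = 4 + ((3 - E + 2*E**2) + 4)*3 = 4 + (7 - E + 2*E**2)*3 = 4 + (21 - 3*E + 6*E**2) = 25 - 3*E + 6*E**2)
w(L) = 7/(-5 + L**2)
(-2848265 + (616854 - w(M(-1)))) + (695064 + 1310332) = (-2848265 + (616854 - 7/(-5 + (25 - 3*(-1) + 6*(-1)**2)**2))) + (695064 + 1310332) = (-2848265 + (616854 - 7/(-5 + (25 + 3 + 6*1)**2))) + 2005396 = (-2848265 + (616854 - 7/(-5 + (25 + 3 + 6)**2))) + 2005396 = (-2848265 + (616854 - 7/(-5 + 34**2))) + 2005396 = (-2848265 + (616854 - 7/(-5 + 1156))) + 2005396 = (-2848265 + (616854 - 7/1151)) + 2005396 = (-2848265 + 709998947/1151) + 2005396 = -2568354068/1151 + 2005396 = -260143272/1151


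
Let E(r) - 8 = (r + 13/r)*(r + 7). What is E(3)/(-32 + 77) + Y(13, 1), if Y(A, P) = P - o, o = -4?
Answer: 919/135 ≈ 6.8074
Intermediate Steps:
Y(A, P) = 4 + P (Y(A, P) = P - 1*(-4) = P + 4 = 4 + P)
E(r) = 8 + (7 + r)*(r + 13/r) (E(r) = 8 + (r + 13/r)*(r + 7) = 8 + (r + 13/r)*(7 + r) = 8 + (7 + r)*(r + 13/r))
E(3)/(-32 + 77) + Y(13, 1) = (21 + 3² + 7*3 + 91/3)/(-32 + 77) + (4 + 1) = (21 + 9 + 21 + 91*(⅓))/45 + 5 = (21 + 9 + 21 + 91/3)/45 + 5 = (1/45)*(244/3) + 5 = 244/135 + 5 = 919/135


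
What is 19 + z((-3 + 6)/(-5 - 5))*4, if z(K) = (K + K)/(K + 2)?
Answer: 299/17 ≈ 17.588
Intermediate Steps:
z(K) = 2*K/(2 + K) (z(K) = (2*K)/(2 + K) = 2*K/(2 + K))
19 + z((-3 + 6)/(-5 - 5))*4 = 19 + (2*((-3 + 6)/(-5 - 5))/(2 + (-3 + 6)/(-5 - 5)))*4 = 19 + (2*(3/(-10))/(2 + 3/(-10)))*4 = 19 + (2*(3*(-1/10))/(2 + 3*(-1/10)))*4 = 19 + (2*(-3/10)/(2 - 3/10))*4 = 19 + (2*(-3/10)/(17/10))*4 = 19 + (2*(-3/10)*(10/17))*4 = 19 - 6/17*4 = 19 - 24/17 = 299/17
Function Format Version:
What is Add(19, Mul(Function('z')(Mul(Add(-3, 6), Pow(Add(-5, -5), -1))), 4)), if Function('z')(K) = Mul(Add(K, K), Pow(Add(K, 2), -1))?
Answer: Rational(299, 17) ≈ 17.588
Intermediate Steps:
Function('z')(K) = Mul(2, K, Pow(Add(2, K), -1)) (Function('z')(K) = Mul(Mul(2, K), Pow(Add(2, K), -1)) = Mul(2, K, Pow(Add(2, K), -1)))
Add(19, Mul(Function('z')(Mul(Add(-3, 6), Pow(Add(-5, -5), -1))), 4)) = Add(19, Mul(Mul(2, Mul(Add(-3, 6), Pow(Add(-5, -5), -1)), Pow(Add(2, Mul(Add(-3, 6), Pow(Add(-5, -5), -1))), -1)), 4)) = Add(19, Mul(Mul(2, Mul(3, Pow(-10, -1)), Pow(Add(2, Mul(3, Pow(-10, -1))), -1)), 4)) = Add(19, Mul(Mul(2, Mul(3, Rational(-1, 10)), Pow(Add(2, Mul(3, Rational(-1, 10))), -1)), 4)) = Add(19, Mul(Mul(2, Rational(-3, 10), Pow(Add(2, Rational(-3, 10)), -1)), 4)) = Add(19, Mul(Mul(2, Rational(-3, 10), Pow(Rational(17, 10), -1)), 4)) = Add(19, Mul(Mul(2, Rational(-3, 10), Rational(10, 17)), 4)) = Add(19, Mul(Rational(-6, 17), 4)) = Add(19, Rational(-24, 17)) = Rational(299, 17)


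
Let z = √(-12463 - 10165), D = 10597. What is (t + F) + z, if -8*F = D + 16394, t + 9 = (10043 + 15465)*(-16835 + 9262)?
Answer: -1545403735/8 + 2*I*√5657 ≈ -1.9318e+8 + 150.43*I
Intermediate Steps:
t = -193172093 (t = -9 + (10043 + 15465)*(-16835 + 9262) = -9 + 25508*(-7573) = -9 - 193172084 = -193172093)
z = 2*I*√5657 (z = √(-22628) = 2*I*√5657 ≈ 150.43*I)
F = -26991/8 (F = -(10597 + 16394)/8 = -⅛*26991 = -26991/8 ≈ -3373.9)
(t + F) + z = (-193172093 - 26991/8) + 2*I*√5657 = -1545403735/8 + 2*I*√5657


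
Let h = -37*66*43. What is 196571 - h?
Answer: 301577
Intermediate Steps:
h = -105006 (h = -2442*43 = -105006)
196571 - h = 196571 - 1*(-105006) = 196571 + 105006 = 301577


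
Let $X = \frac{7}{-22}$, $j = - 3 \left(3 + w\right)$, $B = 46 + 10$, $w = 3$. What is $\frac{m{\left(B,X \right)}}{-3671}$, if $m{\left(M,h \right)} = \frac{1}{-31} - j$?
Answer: $- \frac{557}{113801} \approx -0.0048945$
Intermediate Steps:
$B = 56$
$j = -18$ ($j = - 3 \left(3 + 3\right) = \left(-3\right) 6 = -18$)
$X = - \frac{7}{22}$ ($X = 7 \left(- \frac{1}{22}\right) = - \frac{7}{22} \approx -0.31818$)
$m{\left(M,h \right)} = \frac{557}{31}$ ($m{\left(M,h \right)} = \frac{1}{-31} - -18 = - \frac{1}{31} + 18 = \frac{557}{31}$)
$\frac{m{\left(B,X \right)}}{-3671} = \frac{557}{31 \left(-3671\right)} = \frac{557}{31} \left(- \frac{1}{3671}\right) = - \frac{557}{113801}$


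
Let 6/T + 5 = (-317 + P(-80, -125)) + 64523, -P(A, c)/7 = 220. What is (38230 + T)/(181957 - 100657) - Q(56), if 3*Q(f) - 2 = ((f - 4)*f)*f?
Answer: -7692102781649/141509425 ≈ -54358.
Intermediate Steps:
P(A, c) = -1540 (P(A, c) = -7*220 = -1540)
Q(f) = 2/3 + f**2*(-4 + f)/3 (Q(f) = 2/3 + (((f - 4)*f)*f)/3 = 2/3 + (((-4 + f)*f)*f)/3 = 2/3 + ((f*(-4 + f))*f)/3 = 2/3 + (f**2*(-4 + f))/3 = 2/3 + f**2*(-4 + f)/3)
T = 2/20887 (T = 6/(-5 + ((-317 - 1540) + 64523)) = 6/(-5 + (-1857 + 64523)) = 6/(-5 + 62666) = 6/62661 = 6*(1/62661) = 2/20887 ≈ 9.5753e-5)
(38230 + T)/(181957 - 100657) - Q(56) = (38230 + 2/20887)/(181957 - 100657) - (2/3 - 4/3*56**2 + (1/3)*56**3) = (798510012/20887)/81300 - (2/3 - 4/3*3136 + (1/3)*175616) = (798510012/20887)*(1/81300) - (2/3 - 12544/3 + 175616/3) = 66542501/141509425 - 1*54358 = 66542501/141509425 - 54358 = -7692102781649/141509425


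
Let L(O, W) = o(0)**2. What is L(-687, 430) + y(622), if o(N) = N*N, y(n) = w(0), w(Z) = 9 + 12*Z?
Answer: 9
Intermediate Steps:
y(n) = 9 (y(n) = 9 + 12*0 = 9 + 0 = 9)
o(N) = N**2
L(O, W) = 0 (L(O, W) = (0**2)**2 = 0**2 = 0)
L(-687, 430) + y(622) = 0 + 9 = 9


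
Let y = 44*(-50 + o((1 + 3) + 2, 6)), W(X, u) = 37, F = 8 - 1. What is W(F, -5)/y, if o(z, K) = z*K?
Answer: -37/616 ≈ -0.060065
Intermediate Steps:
o(z, K) = K*z
F = 7
y = -616 (y = 44*(-50 + 6*((1 + 3) + 2)) = 44*(-50 + 6*(4 + 2)) = 44*(-50 + 6*6) = 44*(-50 + 36) = 44*(-14) = -616)
W(F, -5)/y = 37/(-616) = 37*(-1/616) = -37/616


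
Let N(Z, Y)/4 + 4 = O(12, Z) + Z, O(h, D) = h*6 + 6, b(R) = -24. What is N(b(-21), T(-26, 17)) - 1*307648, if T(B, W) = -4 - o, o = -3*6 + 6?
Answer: -307448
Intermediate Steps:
o = -12 (o = -18 + 6 = -12)
O(h, D) = 6 + 6*h (O(h, D) = 6*h + 6 = 6 + 6*h)
T(B, W) = 8 (T(B, W) = -4 - 1*(-12) = -4 + 12 = 8)
N(Z, Y) = 296 + 4*Z (N(Z, Y) = -16 + 4*((6 + 6*12) + Z) = -16 + 4*((6 + 72) + Z) = -16 + 4*(78 + Z) = -16 + (312 + 4*Z) = 296 + 4*Z)
N(b(-21), T(-26, 17)) - 1*307648 = (296 + 4*(-24)) - 1*307648 = (296 - 96) - 307648 = 200 - 307648 = -307448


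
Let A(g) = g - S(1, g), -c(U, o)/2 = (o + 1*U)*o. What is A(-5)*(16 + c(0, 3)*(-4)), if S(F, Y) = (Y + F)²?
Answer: -1848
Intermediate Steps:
S(F, Y) = (F + Y)²
c(U, o) = -2*o*(U + o) (c(U, o) = -2*(o + 1*U)*o = -2*(o + U)*o = -2*(U + o)*o = -2*o*(U + o))
A(g) = g - (1 + g)²
A(-5)*(16 + c(0, 3)*(-4)) = (-5 - (1 - 5)²)*(16 - 2*3*(0 + 3)*(-4)) = (-5 - 1*(-4)²)*(16 - 2*3*3*(-4)) = (-5 - 1*16)*(16 - 18*(-4)) = (-5 - 16)*(16 + 72) = -21*88 = -1848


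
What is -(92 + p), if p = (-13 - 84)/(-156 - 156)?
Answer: -28801/312 ≈ -92.311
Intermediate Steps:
p = 97/312 (p = -97/(-312) = -97*(-1/312) = 97/312 ≈ 0.31090)
-(92 + p) = -(92 + 97/312) = -1*28801/312 = -28801/312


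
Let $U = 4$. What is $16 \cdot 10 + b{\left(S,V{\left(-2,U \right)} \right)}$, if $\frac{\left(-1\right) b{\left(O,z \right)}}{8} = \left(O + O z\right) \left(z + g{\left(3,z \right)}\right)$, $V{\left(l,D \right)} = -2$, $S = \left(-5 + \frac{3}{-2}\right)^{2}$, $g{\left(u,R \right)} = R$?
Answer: $-1192$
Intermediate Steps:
$S = \frac{169}{4}$ ($S = \left(-5 + 3 \left(- \frac{1}{2}\right)\right)^{2} = \left(-5 - \frac{3}{2}\right)^{2} = \left(- \frac{13}{2}\right)^{2} = \frac{169}{4} \approx 42.25$)
$b{\left(O,z \right)} = - 16 z \left(O + O z\right)$ ($b{\left(O,z \right)} = - 8 \left(O + O z\right) \left(z + z\right) = - 8 \left(O + O z\right) 2 z = - 8 \cdot 2 z \left(O + O z\right) = - 16 z \left(O + O z\right)$)
$16 \cdot 10 + b{\left(S,V{\left(-2,U \right)} \right)} = 16 \cdot 10 - 676 \left(-2\right) \left(1 - 2\right) = 160 - 676 \left(-2\right) \left(-1\right) = 160 - 1352 = -1192$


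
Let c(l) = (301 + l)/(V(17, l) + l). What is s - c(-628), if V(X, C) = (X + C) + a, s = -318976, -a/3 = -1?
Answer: -131418221/412 ≈ -3.1898e+5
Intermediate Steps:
a = 3 (a = -3*(-1) = 3)
V(X, C) = 3 + C + X (V(X, C) = (X + C) + 3 = (C + X) + 3 = 3 + C + X)
c(l) = (301 + l)/(20 + 2*l) (c(l) = (301 + l)/((3 + l + 17) + l) = (301 + l)/((20 + l) + l) = (301 + l)/(20 + 2*l))
s - c(-628) = -318976 - (301 - 628)/(2*(10 - 628)) = -318976 - (-327)/(2*(-618)) = -318976 - (-1)*(-327)/(2*618) = -318976 - 1*109/412 = -318976 - 109/412 = -131418221/412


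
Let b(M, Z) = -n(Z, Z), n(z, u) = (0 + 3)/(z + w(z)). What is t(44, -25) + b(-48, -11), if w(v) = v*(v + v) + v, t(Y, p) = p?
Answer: -5503/220 ≈ -25.014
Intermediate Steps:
w(v) = v + 2*v² (w(v) = v*(2*v) + v = 2*v² + v = v + 2*v²)
n(z, u) = 3/(z + z*(1 + 2*z)) (n(z, u) = (0 + 3)/(z + z*(1 + 2*z)) = 3/(z + z*(1 + 2*z)))
b(M, Z) = -3/(2*Z*(1 + Z))
t(44, -25) + b(-48, -11) = -25 - 3/2/(-11*(1 - 11)) = -25 - 3/2*(-1/11)/(-10) = -25 - 3/2*(-1/11)*(-⅒) = -25 - 3/220 = -5503/220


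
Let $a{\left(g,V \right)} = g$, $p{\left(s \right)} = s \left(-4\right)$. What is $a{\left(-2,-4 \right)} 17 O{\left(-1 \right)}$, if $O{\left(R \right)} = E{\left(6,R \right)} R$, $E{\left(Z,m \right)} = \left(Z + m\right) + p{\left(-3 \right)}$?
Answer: $578$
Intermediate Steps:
$p{\left(s \right)} = - 4 s$
$E{\left(Z,m \right)} = 12 + Z + m$ ($E{\left(Z,m \right)} = \left(Z + m\right) - -12 = \left(Z + m\right) + 12 = 12 + Z + m$)
$O{\left(R \right)} = R \left(18 + R\right)$ ($O{\left(R \right)} = \left(12 + 6 + R\right) R = \left(18 + R\right) R = R \left(18 + R\right)$)
$a{\left(-2,-4 \right)} 17 O{\left(-1 \right)} = \left(-2\right) 17 \left(- (18 - 1)\right) = - 34 \left(\left(-1\right) 17\right) = \left(-34\right) \left(-17\right) = 578$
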